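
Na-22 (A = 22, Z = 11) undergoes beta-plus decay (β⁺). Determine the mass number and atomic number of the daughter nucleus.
Daughter: A = 22, Z = 10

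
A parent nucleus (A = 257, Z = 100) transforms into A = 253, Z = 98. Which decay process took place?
ΔA = -4, ΔZ = -2 ⇒ alpha decay (α)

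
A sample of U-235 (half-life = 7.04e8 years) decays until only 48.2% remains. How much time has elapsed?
t = t½ × log₂(N₀/N) = 7.412e8 years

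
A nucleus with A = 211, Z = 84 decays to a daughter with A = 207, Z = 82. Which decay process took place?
ΔA = -4, ΔZ = -2 ⇒ alpha decay (α)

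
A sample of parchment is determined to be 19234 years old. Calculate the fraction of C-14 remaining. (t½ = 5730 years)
N/N₀ = (1/2)^(t/t½) = 0.09762 = 9.76%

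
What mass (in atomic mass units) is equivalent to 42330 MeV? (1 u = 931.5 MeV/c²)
m = E/c² = 45.44 u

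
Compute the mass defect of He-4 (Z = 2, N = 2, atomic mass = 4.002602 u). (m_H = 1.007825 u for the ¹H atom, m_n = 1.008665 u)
Δm = Z·m_H + N·m_n − M = 0.03038 u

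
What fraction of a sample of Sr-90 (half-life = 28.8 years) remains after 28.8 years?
N/N₀ = (1/2)^(t/t½) = 0.5 = 50%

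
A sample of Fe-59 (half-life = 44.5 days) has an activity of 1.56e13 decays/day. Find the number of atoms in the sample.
N = A/λ = 1.002e15 atoms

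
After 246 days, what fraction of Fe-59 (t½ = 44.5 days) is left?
N/N₀ = (1/2)^(t/t½) = 0.02167 = 2.17%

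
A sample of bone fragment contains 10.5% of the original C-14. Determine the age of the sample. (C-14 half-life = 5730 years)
Age = t½ × log₂(1/ratio) = 18630 years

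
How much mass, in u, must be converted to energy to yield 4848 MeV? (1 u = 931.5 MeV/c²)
m = E/c² = 5.205 u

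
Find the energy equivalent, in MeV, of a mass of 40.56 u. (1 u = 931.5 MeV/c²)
E = mc² = 37780 MeV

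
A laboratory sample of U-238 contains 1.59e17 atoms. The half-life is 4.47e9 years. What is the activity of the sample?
A = λN = 2.466e7 decays/year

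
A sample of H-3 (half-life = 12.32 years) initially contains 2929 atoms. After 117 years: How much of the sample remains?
N = N₀(1/2)^(t/t½) = 4.054 atoms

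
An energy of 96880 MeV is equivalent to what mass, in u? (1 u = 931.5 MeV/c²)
m = E/c² = 104 u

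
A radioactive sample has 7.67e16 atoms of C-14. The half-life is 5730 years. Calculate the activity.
A = λN = 9.278e12 decays/year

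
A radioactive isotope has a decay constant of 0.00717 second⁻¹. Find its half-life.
t½ = ln(2)/λ = 96.67 seconds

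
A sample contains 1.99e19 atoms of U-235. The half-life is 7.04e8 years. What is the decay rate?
A = λN = 1.959e10 decays/year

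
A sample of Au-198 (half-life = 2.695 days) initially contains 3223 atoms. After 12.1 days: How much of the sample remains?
N = N₀(1/2)^(t/t½) = 143.4 atoms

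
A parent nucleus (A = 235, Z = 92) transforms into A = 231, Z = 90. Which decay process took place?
ΔA = -4, ΔZ = -2 ⇒ alpha decay (α)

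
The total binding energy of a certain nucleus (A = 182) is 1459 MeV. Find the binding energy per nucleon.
B.E./A = 1459/182 = 8.016 MeV/nucleon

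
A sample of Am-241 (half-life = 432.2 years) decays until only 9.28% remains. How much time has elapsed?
t = t½ × log₂(N₀/N) = 1482 years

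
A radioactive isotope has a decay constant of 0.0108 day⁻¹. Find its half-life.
t½ = ln(2)/λ = 64.18 days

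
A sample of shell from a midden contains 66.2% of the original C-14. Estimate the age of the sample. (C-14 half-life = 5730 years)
Age = t½ × log₂(1/ratio) = 3410 years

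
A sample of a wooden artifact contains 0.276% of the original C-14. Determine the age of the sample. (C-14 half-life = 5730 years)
Age = t½ × log₂(1/ratio) = 48710 years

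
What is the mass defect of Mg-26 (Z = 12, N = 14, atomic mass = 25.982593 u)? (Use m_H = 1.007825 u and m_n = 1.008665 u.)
Δm = Z·m_H + N·m_n − M = 0.2326 u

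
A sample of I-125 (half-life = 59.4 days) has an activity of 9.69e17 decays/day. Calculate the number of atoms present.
N = A/λ = 8.304e19 atoms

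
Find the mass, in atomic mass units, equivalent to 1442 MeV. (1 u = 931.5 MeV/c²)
m = E/c² = 1.548 u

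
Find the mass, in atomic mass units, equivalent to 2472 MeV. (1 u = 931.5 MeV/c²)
m = E/c² = 2.654 u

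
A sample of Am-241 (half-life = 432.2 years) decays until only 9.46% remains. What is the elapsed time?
t = t½ × log₂(N₀/N) = 1470 years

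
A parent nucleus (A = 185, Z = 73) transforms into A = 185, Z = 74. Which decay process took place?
ΔA = 0, ΔZ = +1 ⇒ beta-minus decay (β⁻)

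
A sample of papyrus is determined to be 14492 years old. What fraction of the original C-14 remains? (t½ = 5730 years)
N/N₀ = (1/2)^(t/t½) = 0.1732 = 17.3%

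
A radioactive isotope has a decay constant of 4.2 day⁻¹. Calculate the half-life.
t½ = ln(2)/λ = 0.165 days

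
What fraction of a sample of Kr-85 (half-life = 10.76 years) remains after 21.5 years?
N/N₀ = (1/2)^(t/t½) = 0.2503 = 25%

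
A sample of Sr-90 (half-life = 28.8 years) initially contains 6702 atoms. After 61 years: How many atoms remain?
N = N₀(1/2)^(t/t½) = 1544 atoms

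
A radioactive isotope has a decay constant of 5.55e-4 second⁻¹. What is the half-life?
t½ = ln(2)/λ = 1249 seconds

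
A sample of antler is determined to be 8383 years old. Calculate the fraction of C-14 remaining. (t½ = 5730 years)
N/N₀ = (1/2)^(t/t½) = 0.3627 = 36.3%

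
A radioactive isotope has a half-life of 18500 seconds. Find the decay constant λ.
λ = ln(2)/t½ = 3.747e-5 second⁻¹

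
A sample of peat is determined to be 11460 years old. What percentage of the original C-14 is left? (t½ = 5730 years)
N/N₀ = (1/2)^(t/t½) = 0.25 = 25%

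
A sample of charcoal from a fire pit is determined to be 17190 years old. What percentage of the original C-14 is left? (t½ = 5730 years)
N/N₀ = (1/2)^(t/t½) = 0.125 = 12.5%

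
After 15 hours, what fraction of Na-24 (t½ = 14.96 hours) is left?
N/N₀ = (1/2)^(t/t½) = 0.4991 = 49.9%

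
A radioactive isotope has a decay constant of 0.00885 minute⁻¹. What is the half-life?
t½ = ln(2)/λ = 78.32 minutes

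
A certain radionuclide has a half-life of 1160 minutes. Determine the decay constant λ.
λ = ln(2)/t½ = 5.975e-4 minute⁻¹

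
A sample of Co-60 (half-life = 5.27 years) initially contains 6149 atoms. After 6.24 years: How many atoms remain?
N = N₀(1/2)^(t/t½) = 2706 atoms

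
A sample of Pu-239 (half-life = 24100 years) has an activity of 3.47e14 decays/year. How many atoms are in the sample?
N = A/λ = 1.206e19 atoms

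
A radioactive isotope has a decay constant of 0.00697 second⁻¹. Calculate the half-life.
t½ = ln(2)/λ = 99.45 seconds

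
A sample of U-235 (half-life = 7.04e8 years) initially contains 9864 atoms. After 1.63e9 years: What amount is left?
N = N₀(1/2)^(t/t½) = 1982 atoms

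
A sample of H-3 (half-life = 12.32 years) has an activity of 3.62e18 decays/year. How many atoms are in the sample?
N = A/λ = 6.434e19 atoms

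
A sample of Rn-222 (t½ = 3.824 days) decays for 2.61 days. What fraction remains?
N/N₀ = (1/2)^(t/t½) = 0.6231 = 62.3%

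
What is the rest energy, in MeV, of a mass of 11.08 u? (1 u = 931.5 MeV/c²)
E = mc² = 10320 MeV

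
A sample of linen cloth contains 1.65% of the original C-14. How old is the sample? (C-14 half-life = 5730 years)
Age = t½ × log₂(1/ratio) = 33930 years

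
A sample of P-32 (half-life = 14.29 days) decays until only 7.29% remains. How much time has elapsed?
t = t½ × log₂(N₀/N) = 53.99 days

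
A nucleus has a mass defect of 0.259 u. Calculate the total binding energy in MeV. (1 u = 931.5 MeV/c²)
B.E. = Δm × 931.5 = 241.3 MeV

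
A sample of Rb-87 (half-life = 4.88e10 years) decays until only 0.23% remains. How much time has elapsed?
t = t½ × log₂(N₀/N) = 4.277e11 years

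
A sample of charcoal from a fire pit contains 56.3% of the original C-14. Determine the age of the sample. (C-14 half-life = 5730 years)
Age = t½ × log₂(1/ratio) = 4749 years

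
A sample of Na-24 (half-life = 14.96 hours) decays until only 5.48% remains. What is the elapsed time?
t = t½ × log₂(N₀/N) = 62.68 hours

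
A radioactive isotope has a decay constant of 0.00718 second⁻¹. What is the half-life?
t½ = ln(2)/λ = 96.54 seconds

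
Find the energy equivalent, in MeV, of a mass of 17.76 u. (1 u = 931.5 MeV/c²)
E = mc² = 16540 MeV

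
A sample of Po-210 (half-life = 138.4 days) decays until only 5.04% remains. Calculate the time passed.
t = t½ × log₂(N₀/N) = 596.6 days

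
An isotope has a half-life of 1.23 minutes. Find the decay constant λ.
λ = ln(2)/t½ = 0.5635 minute⁻¹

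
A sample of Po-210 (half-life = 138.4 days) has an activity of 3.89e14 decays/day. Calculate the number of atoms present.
N = A/λ = 7.767e16 atoms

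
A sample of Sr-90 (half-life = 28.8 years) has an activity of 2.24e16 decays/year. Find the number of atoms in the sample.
N = A/λ = 9.307e17 atoms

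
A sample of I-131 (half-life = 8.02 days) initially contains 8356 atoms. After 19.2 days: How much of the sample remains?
N = N₀(1/2)^(t/t½) = 1590 atoms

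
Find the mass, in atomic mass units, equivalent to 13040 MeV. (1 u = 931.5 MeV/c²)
m = E/c² = 14 u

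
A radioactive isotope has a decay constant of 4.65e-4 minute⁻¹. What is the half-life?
t½ = ln(2)/λ = 1491 minutes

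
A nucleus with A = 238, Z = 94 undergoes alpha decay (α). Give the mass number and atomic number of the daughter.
Daughter: A = 234, Z = 92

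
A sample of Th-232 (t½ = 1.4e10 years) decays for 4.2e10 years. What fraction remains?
N/N₀ = (1/2)^(t/t½) = 0.125 = 12.5%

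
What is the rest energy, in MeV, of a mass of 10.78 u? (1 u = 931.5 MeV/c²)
E = mc² = 10040 MeV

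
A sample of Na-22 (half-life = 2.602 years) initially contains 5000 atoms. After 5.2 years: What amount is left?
N = N₀(1/2)^(t/t½) = 1251 atoms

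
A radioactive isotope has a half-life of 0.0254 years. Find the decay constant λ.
λ = ln(2)/t½ = 27.29 year⁻¹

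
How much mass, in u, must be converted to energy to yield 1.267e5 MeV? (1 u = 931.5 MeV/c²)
m = E/c² = 136 u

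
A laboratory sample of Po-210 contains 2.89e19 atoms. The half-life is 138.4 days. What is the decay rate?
A = λN = 1.447e17 decays/day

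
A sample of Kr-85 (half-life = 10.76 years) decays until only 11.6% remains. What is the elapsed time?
t = t½ × log₂(N₀/N) = 33.44 years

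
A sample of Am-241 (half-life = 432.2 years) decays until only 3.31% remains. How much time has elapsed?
t = t½ × log₂(N₀/N) = 2125 years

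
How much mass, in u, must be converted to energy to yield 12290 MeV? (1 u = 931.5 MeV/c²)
m = E/c² = 13.19 u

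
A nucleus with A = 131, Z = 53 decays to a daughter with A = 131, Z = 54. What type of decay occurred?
ΔA = 0, ΔZ = +1 ⇒ beta-minus decay (β⁻)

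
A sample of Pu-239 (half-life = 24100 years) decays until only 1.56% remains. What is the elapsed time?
t = t½ × log₂(N₀/N) = 1.447e5 years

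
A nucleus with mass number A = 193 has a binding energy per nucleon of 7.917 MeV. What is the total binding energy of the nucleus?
B.E. = 7.917 × 193 = 1528 MeV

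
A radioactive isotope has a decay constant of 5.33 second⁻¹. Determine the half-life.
t½ = ln(2)/λ = 0.13 seconds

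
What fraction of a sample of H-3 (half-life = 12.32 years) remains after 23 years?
N/N₀ = (1/2)^(t/t½) = 0.2742 = 27.4%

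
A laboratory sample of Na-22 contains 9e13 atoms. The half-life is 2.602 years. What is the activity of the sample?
A = λN = 2.398e13 decays/year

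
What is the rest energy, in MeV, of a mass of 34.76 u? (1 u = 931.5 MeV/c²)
E = mc² = 32380 MeV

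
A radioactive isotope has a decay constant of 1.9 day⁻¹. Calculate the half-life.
t½ = ln(2)/λ = 0.3648 days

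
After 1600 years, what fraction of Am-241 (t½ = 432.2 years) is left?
N/N₀ = (1/2)^(t/t½) = 0.07684 = 7.68%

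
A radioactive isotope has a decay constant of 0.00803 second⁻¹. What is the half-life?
t½ = ln(2)/λ = 86.32 seconds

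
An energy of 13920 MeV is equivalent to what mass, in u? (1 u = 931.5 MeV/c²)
m = E/c² = 14.94 u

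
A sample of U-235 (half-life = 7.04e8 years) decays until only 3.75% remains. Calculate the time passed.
t = t½ × log₂(N₀/N) = 3.335e9 years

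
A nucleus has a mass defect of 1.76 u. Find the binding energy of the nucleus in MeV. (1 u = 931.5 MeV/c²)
B.E. = Δm × 931.5 = 1639 MeV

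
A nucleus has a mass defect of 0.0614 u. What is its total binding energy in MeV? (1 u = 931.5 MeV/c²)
B.E. = Δm × 931.5 = 57.19 MeV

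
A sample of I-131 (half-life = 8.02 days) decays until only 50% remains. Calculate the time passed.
t = t½ × log₂(N₀/N) = 8.02 days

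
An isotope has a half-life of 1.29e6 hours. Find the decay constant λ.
λ = ln(2)/t½ = 5.373e-7 hour⁻¹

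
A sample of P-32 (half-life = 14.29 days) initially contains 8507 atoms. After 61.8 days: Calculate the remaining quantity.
N = N₀(1/2)^(t/t½) = 424.5 atoms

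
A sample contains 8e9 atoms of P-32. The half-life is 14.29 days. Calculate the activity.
A = λN = 3.88e8 decays/day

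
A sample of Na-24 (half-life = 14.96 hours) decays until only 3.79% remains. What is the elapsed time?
t = t½ × log₂(N₀/N) = 70.64 hours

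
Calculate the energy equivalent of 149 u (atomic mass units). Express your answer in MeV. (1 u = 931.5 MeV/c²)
E = mc² = 1.388e5 MeV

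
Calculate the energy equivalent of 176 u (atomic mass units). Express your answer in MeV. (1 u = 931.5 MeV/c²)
E = mc² = 1.639e5 MeV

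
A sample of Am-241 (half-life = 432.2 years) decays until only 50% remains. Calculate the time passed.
t = t½ × log₂(N₀/N) = 432.2 years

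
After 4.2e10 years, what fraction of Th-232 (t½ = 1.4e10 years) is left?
N/N₀ = (1/2)^(t/t½) = 0.125 = 12.5%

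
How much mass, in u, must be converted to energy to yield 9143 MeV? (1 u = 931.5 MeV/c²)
m = E/c² = 9.815 u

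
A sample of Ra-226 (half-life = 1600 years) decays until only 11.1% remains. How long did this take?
t = t½ × log₂(N₀/N) = 5074 years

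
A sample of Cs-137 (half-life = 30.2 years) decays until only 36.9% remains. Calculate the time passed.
t = t½ × log₂(N₀/N) = 43.44 years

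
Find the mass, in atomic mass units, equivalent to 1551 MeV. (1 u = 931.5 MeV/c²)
m = E/c² = 1.665 u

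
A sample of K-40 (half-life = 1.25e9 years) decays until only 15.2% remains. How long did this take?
t = t½ × log₂(N₀/N) = 3.397e9 years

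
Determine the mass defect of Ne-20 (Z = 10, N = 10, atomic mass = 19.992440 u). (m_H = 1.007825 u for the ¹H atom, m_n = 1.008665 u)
Δm = Z·m_H + N·m_n − M = 0.1725 u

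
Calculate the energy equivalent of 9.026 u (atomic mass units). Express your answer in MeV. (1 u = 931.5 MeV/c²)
E = mc² = 8408 MeV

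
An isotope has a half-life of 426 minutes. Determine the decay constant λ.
λ = ln(2)/t½ = 0.001627 minute⁻¹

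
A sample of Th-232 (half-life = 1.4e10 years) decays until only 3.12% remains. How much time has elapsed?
t = t½ × log₂(N₀/N) = 7.003e10 years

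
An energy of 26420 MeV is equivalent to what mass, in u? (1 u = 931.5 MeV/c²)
m = E/c² = 28.36 u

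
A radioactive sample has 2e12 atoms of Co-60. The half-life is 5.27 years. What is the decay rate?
A = λN = 2.631e11 decays/year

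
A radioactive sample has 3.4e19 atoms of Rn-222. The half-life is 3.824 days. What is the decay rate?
A = λN = 6.163e18 decays/day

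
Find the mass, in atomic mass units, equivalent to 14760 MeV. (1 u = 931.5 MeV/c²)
m = E/c² = 15.85 u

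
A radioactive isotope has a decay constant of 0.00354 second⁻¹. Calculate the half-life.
t½ = ln(2)/λ = 195.8 seconds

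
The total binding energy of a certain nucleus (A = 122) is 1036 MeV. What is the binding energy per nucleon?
B.E./A = 1036/122 = 8.492 MeV/nucleon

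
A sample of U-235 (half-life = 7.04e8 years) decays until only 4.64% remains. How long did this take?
t = t½ × log₂(N₀/N) = 3.119e9 years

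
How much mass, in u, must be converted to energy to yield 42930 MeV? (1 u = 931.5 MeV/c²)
m = E/c² = 46.09 u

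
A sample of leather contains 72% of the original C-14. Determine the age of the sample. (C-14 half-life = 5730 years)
Age = t½ × log₂(1/ratio) = 2716 years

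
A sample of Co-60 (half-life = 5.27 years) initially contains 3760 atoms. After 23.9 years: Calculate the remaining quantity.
N = N₀(1/2)^(t/t½) = 162.2 atoms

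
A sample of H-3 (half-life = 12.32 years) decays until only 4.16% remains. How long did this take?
t = t½ × log₂(N₀/N) = 56.52 years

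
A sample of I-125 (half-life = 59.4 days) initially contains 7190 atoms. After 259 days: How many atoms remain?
N = N₀(1/2)^(t/t½) = 350.1 atoms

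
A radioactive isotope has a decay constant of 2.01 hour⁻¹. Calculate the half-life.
t½ = ln(2)/λ = 0.3448 hours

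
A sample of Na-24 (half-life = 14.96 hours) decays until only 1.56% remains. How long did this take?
t = t½ × log₂(N₀/N) = 89.79 hours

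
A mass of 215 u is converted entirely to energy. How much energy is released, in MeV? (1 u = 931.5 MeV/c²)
E = mc² = 2.003e5 MeV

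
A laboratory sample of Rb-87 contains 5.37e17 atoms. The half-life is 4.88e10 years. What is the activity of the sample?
A = λN = 7.627e6 decays/year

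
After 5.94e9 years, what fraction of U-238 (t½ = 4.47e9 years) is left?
N/N₀ = (1/2)^(t/t½) = 0.3981 = 39.8%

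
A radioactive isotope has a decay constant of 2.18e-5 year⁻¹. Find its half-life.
t½ = ln(2)/λ = 31800 years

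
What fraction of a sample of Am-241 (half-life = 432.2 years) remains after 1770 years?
N/N₀ = (1/2)^(t/t½) = 0.0585 = 5.85%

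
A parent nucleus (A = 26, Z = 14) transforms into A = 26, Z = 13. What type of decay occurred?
ΔA = 0, ΔZ = -1 ⇒ beta-plus decay (β⁺) or electron capture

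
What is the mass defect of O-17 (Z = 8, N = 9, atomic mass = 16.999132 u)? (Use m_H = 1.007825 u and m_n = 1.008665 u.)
Δm = Z·m_H + N·m_n − M = 0.1415 u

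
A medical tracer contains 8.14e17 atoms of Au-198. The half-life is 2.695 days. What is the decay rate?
A = λN = 2.094e17 decays/day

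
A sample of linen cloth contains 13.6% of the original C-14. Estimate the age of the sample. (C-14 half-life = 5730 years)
Age = t½ × log₂(1/ratio) = 16490 years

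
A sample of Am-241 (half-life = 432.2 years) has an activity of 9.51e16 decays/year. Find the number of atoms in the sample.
N = A/λ = 5.93e19 atoms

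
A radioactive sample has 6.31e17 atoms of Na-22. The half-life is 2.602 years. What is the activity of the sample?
A = λN = 1.681e17 decays/year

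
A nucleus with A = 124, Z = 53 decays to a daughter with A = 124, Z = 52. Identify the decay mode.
ΔA = 0, ΔZ = -1 ⇒ beta-plus decay (β⁺) or electron capture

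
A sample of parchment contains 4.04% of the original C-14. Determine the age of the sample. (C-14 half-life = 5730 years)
Age = t½ × log₂(1/ratio) = 26530 years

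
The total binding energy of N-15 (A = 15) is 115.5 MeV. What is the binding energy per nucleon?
B.E./A = 115.5/15 = 7.7 MeV/nucleon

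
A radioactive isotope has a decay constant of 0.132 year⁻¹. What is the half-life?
t½ = ln(2)/λ = 5.251 years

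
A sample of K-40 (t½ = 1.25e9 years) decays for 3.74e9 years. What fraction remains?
N/N₀ = (1/2)^(t/t½) = 0.1257 = 12.6%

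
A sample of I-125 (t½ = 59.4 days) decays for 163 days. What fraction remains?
N/N₀ = (1/2)^(t/t½) = 0.1493 = 14.9%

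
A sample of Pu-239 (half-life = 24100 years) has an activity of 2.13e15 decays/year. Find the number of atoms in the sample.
N = A/λ = 7.406e19 atoms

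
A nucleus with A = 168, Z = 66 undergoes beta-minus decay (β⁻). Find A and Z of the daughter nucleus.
Daughter: A = 168, Z = 67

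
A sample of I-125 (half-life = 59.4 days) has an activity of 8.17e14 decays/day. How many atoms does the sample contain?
N = A/λ = 7.001e16 atoms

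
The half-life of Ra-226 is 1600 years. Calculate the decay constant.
λ = ln(2)/t½ = 4.332e-4 year⁻¹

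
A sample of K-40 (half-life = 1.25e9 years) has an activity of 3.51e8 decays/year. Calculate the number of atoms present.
N = A/λ = 6.33e17 atoms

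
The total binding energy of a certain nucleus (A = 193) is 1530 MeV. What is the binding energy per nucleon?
B.E./A = 1530/193 = 7.927 MeV/nucleon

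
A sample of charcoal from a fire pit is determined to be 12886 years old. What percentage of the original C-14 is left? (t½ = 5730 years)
N/N₀ = (1/2)^(t/t½) = 0.2104 = 21%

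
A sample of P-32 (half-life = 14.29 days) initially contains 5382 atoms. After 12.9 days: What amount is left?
N = N₀(1/2)^(t/t½) = 2879 atoms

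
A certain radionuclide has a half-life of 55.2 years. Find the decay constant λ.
λ = ln(2)/t½ = 0.01256 year⁻¹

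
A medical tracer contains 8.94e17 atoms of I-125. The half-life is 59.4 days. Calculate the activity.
A = λN = 1.043e16 decays/day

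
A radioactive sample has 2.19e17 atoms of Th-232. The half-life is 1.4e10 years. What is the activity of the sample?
A = λN = 1.084e7 decays/year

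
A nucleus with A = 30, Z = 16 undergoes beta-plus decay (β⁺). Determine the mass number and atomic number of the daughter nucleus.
Daughter: A = 30, Z = 15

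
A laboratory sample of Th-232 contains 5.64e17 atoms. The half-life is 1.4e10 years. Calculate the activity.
A = λN = 2.792e7 decays/year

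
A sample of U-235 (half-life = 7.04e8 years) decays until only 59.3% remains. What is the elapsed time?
t = t½ × log₂(N₀/N) = 5.307e8 years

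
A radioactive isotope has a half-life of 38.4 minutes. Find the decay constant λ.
λ = ln(2)/t½ = 0.01805 minute⁻¹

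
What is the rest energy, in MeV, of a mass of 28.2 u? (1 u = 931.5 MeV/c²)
E = mc² = 26270 MeV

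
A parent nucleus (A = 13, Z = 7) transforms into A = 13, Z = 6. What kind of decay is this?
ΔA = 0, ΔZ = -1 ⇒ beta-plus decay (β⁺) or electron capture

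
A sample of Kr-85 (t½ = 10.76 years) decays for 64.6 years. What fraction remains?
N/N₀ = (1/2)^(t/t½) = 0.01558 = 1.56%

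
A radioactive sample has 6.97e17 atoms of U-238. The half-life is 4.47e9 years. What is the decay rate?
A = λN = 1.081e8 decays/year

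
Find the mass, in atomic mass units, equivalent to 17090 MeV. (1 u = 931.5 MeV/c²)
m = E/c² = 18.35 u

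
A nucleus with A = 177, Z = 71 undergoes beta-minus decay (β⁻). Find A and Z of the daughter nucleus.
Daughter: A = 177, Z = 72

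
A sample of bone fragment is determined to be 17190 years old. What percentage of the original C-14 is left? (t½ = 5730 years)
N/N₀ = (1/2)^(t/t½) = 0.125 = 12.5%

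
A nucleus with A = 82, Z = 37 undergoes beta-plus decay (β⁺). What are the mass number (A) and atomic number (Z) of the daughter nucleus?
Daughter: A = 82, Z = 36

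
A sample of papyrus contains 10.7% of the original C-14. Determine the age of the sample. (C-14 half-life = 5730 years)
Age = t½ × log₂(1/ratio) = 18480 years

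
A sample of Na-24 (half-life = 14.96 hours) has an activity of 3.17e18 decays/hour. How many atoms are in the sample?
N = A/λ = 6.842e19 atoms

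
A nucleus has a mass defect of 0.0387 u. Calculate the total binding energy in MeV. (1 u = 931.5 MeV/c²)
B.E. = Δm × 931.5 = 36.05 MeV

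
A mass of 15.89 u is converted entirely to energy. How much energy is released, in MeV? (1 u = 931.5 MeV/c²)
E = mc² = 14800 MeV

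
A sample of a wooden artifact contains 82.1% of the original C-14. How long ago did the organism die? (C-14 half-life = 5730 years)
Age = t½ × log₂(1/ratio) = 1630 years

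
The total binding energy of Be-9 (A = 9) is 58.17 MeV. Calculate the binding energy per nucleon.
B.E./A = 58.17/9 = 6.463 MeV/nucleon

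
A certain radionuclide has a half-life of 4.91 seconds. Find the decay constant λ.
λ = ln(2)/t½ = 0.1412 second⁻¹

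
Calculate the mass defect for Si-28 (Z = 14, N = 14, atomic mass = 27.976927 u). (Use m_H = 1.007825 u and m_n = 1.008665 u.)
Δm = Z·m_H + N·m_n − M = 0.2539 u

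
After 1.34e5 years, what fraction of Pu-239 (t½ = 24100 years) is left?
N/N₀ = (1/2)^(t/t½) = 0.02119 = 2.12%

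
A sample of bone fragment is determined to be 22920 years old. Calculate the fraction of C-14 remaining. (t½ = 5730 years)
N/N₀ = (1/2)^(t/t½) = 0.0625 = 6.25%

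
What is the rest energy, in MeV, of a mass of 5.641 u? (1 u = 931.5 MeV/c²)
E = mc² = 5255 MeV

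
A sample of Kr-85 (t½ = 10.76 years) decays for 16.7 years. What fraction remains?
N/N₀ = (1/2)^(t/t½) = 0.341 = 34.1%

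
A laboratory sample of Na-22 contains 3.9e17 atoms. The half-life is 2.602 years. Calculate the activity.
A = λN = 1.039e17 decays/year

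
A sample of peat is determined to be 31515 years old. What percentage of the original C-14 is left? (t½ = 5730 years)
N/N₀ = (1/2)^(t/t½) = 0.0221 = 2.21%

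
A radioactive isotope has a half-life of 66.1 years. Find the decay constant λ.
λ = ln(2)/t½ = 0.01049 year⁻¹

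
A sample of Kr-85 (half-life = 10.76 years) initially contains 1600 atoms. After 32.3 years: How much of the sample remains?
N = N₀(1/2)^(t/t½) = 199.7 atoms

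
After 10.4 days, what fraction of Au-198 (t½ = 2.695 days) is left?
N/N₀ = (1/2)^(t/t½) = 0.06892 = 6.89%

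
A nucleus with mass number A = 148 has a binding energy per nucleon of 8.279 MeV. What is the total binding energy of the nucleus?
B.E. = 8.279 × 148 = 1225 MeV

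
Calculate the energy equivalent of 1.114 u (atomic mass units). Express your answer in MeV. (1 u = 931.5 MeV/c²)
E = mc² = 1038 MeV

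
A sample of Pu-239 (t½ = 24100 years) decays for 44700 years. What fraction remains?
N/N₀ = (1/2)^(t/t½) = 0.2765 = 27.6%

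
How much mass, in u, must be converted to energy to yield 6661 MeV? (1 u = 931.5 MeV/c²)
m = E/c² = 7.151 u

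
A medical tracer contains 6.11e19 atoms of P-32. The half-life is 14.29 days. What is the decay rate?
A = λN = 2.964e18 decays/day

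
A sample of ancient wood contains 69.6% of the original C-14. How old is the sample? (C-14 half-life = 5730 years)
Age = t½ × log₂(1/ratio) = 2996 years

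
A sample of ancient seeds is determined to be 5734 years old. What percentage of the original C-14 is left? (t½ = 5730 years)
N/N₀ = (1/2)^(t/t½) = 0.4998 = 50%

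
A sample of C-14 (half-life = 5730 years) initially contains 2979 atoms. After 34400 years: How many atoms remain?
N = N₀(1/2)^(t/t½) = 46.43 atoms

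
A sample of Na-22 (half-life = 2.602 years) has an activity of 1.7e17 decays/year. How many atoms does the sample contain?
N = A/λ = 6.382e17 atoms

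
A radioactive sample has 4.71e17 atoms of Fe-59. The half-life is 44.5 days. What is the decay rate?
A = λN = 7.336e15 decays/day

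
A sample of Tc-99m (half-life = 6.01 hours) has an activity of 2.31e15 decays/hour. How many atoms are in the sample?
N = A/λ = 2.003e16 atoms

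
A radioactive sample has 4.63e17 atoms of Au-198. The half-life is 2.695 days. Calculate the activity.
A = λN = 1.191e17 decays/day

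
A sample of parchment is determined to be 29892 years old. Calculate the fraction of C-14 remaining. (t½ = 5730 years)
N/N₀ = (1/2)^(t/t½) = 0.02689 = 2.69%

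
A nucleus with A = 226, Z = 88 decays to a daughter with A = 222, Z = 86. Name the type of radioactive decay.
ΔA = -4, ΔZ = -2 ⇒ alpha decay (α)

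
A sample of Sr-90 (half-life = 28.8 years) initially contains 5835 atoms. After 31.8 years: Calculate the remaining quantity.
N = N₀(1/2)^(t/t½) = 2714 atoms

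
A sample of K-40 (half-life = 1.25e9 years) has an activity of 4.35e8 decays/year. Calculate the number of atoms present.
N = A/λ = 7.845e17 atoms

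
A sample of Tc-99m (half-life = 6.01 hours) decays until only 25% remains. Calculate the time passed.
t = t½ × log₂(N₀/N) = 12.02 hours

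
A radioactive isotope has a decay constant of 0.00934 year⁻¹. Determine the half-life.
t½ = ln(2)/λ = 74.21 years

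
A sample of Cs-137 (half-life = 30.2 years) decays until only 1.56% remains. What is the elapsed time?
t = t½ × log₂(N₀/N) = 181.3 years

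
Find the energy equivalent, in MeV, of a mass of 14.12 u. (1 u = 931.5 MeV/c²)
E = mc² = 13150 MeV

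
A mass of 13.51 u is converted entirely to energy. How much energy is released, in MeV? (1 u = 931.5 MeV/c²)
E = mc² = 12580 MeV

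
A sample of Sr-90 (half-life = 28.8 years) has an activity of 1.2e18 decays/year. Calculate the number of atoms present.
N = A/λ = 4.986e19 atoms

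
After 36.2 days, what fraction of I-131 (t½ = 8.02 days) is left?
N/N₀ = (1/2)^(t/t½) = 0.04378 = 4.38%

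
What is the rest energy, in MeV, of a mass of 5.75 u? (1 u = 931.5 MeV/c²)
E = mc² = 5356 MeV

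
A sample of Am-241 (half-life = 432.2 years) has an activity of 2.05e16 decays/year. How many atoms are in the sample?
N = A/λ = 1.278e19 atoms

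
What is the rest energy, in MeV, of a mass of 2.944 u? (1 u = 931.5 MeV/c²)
E = mc² = 2742 MeV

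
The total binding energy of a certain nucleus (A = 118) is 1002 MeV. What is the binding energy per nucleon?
B.E./A = 1002/118 = 8.492 MeV/nucleon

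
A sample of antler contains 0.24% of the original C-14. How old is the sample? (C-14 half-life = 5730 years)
Age = t½ × log₂(1/ratio) = 49870 years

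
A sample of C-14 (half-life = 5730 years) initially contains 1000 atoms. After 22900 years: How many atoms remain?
N = N₀(1/2)^(t/t½) = 62.65 atoms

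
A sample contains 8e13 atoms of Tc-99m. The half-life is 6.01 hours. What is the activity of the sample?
A = λN = 9.227e12 decays/hour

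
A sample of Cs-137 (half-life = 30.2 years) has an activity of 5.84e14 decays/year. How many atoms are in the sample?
N = A/λ = 2.544e16 atoms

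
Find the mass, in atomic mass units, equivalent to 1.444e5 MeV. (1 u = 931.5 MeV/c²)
m = E/c² = 155 u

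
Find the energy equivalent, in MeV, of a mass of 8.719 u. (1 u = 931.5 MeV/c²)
E = mc² = 8122 MeV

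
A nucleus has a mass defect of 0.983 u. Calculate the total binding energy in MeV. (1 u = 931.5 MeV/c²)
B.E. = Δm × 931.5 = 915.7 MeV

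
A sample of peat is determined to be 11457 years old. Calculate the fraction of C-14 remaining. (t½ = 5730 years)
N/N₀ = (1/2)^(t/t½) = 0.2501 = 25%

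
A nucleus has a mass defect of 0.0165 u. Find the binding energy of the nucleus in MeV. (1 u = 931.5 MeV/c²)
B.E. = Δm × 931.5 = 15.37 MeV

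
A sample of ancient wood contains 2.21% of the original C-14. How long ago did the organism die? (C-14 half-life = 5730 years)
Age = t½ × log₂(1/ratio) = 31510 years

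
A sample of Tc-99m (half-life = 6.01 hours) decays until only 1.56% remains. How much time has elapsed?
t = t½ × log₂(N₀/N) = 36.07 hours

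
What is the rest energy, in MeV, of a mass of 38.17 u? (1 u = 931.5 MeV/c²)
E = mc² = 35560 MeV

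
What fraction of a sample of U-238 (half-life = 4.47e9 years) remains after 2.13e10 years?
N/N₀ = (1/2)^(t/t½) = 0.03678 = 3.68%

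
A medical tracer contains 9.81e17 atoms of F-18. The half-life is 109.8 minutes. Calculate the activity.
A = λN = 6.193e15 decays/minute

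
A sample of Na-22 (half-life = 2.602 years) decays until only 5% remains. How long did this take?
t = t½ × log₂(N₀/N) = 11.25 years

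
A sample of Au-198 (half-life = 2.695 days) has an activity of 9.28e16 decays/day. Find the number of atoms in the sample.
N = A/λ = 3.608e17 atoms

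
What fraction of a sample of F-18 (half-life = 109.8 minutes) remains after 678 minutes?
N/N₀ = (1/2)^(t/t½) = 0.01384 = 1.38%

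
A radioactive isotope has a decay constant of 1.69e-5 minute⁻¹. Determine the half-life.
t½ = ln(2)/λ = 41010 minutes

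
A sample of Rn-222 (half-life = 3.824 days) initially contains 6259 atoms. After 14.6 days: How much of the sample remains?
N = N₀(1/2)^(t/t½) = 443.8 atoms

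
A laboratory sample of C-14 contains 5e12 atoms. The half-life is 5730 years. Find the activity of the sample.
A = λN = 6.048e8 decays/year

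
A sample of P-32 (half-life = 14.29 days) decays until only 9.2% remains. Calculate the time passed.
t = t½ × log₂(N₀/N) = 49.19 days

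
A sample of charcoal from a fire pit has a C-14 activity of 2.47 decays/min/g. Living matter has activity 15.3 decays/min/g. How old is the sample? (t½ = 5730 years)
Age = t½ × log₂(A₀/A) = 15080 years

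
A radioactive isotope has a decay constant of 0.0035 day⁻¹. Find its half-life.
t½ = ln(2)/λ = 198 days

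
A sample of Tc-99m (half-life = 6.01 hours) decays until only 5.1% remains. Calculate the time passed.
t = t½ × log₂(N₀/N) = 25.8 hours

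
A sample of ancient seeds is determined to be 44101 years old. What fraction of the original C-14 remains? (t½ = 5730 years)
N/N₀ = (1/2)^(t/t½) = 0.004821 = 0.482%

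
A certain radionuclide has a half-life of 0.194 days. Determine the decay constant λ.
λ = ln(2)/t½ = 3.573 day⁻¹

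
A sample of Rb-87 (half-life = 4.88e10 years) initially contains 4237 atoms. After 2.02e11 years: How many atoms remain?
N = N₀(1/2)^(t/t½) = 240.4 atoms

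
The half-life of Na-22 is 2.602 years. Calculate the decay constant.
λ = ln(2)/t½ = 0.2664 year⁻¹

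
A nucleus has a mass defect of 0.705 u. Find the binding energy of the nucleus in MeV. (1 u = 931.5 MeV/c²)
B.E. = Δm × 931.5 = 656.7 MeV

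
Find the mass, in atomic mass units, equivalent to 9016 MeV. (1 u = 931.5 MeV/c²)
m = E/c² = 9.679 u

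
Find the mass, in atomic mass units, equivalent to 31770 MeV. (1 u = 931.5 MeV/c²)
m = E/c² = 34.11 u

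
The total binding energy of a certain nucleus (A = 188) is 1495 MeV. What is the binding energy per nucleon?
B.E./A = 1495/188 = 7.952 MeV/nucleon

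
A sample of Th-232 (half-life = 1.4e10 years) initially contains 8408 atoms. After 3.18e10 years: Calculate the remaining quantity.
N = N₀(1/2)^(t/t½) = 1742 atoms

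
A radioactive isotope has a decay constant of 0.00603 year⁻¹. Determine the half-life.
t½ = ln(2)/λ = 114.9 years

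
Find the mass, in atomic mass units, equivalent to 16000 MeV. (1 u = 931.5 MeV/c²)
m = E/c² = 17.18 u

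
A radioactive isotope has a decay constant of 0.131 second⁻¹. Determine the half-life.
t½ = ln(2)/λ = 5.291 seconds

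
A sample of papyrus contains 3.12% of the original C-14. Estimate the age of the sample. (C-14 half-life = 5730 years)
Age = t½ × log₂(1/ratio) = 28660 years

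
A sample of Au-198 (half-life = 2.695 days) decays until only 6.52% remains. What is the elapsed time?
t = t½ × log₂(N₀/N) = 10.62 days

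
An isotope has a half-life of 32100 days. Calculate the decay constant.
λ = ln(2)/t½ = 2.159e-5 day⁻¹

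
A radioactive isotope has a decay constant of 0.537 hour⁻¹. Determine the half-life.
t½ = ln(2)/λ = 1.291 hours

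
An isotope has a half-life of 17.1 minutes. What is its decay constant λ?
λ = ln(2)/t½ = 0.04053 minute⁻¹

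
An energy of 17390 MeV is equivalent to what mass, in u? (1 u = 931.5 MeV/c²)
m = E/c² = 18.67 u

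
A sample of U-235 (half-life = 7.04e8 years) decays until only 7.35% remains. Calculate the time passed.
t = t½ × log₂(N₀/N) = 2.651e9 years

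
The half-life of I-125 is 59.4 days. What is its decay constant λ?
λ = ln(2)/t½ = 0.01167 day⁻¹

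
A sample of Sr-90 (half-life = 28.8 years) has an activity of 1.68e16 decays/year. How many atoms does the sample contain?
N = A/λ = 6.98e17 atoms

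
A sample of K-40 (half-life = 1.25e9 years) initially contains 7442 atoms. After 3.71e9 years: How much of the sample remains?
N = N₀(1/2)^(t/t½) = 951.1 atoms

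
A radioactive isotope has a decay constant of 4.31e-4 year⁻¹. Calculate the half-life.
t½ = ln(2)/λ = 1608 years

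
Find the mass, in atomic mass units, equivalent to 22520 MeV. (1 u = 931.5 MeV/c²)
m = E/c² = 24.18 u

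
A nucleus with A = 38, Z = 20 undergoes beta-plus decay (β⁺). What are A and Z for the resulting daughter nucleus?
Daughter: A = 38, Z = 19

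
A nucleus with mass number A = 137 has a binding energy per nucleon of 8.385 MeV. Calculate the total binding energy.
B.E. = 8.385 × 137 = 1149 MeV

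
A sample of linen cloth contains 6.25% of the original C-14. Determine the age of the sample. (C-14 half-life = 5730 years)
Age = t½ × log₂(1/ratio) = 22920 years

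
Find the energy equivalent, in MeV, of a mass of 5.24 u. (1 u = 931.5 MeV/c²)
E = mc² = 4881 MeV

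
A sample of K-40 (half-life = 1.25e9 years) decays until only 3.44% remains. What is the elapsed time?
t = t½ × log₂(N₀/N) = 6.077e9 years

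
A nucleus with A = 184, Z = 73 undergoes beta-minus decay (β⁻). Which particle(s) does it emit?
β⁻: electron (e⁻) + antineutrino (ν̄ₑ)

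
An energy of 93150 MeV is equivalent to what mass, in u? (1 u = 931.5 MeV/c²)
m = E/c² = 100 u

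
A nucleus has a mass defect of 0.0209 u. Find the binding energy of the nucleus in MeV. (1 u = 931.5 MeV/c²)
B.E. = Δm × 931.5 = 19.47 MeV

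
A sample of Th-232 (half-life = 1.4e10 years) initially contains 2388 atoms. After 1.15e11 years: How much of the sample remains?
N = N₀(1/2)^(t/t½) = 8.041 atoms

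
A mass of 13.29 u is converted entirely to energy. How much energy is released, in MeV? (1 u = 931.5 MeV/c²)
E = mc² = 12380 MeV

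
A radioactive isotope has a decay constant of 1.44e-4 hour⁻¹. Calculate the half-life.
t½ = ln(2)/λ = 4814 hours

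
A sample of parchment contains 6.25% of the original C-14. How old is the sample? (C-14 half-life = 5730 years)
Age = t½ × log₂(1/ratio) = 22920 years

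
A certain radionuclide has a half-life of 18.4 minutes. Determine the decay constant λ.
λ = ln(2)/t½ = 0.03767 minute⁻¹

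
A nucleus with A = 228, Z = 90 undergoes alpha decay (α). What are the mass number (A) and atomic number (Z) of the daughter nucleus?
Daughter: A = 224, Z = 88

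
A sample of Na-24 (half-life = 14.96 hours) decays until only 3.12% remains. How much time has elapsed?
t = t½ × log₂(N₀/N) = 74.83 hours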